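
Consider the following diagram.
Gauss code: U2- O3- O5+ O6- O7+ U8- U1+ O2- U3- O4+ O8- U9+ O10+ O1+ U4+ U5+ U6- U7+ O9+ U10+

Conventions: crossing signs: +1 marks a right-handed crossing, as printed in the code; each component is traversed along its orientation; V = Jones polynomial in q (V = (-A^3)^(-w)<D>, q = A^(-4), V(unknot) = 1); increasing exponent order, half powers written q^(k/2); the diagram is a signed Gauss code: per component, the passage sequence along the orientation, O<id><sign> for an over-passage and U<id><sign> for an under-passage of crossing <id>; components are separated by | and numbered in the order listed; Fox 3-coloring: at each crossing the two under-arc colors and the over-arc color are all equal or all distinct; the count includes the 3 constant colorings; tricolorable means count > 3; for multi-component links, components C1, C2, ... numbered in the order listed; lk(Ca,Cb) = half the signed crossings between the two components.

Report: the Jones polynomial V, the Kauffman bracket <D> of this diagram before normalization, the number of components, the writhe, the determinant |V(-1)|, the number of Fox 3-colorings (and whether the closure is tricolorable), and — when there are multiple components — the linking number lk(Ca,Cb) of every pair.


V(q) = -q^-1 + 2 - q + 2q^2 - q^3 + q^4 - q^5
bracket: -A^-14 + A^-10 - A^-6 + 2A^-2 - A^2 + 2A^6 - A^10, w = +2
1 component, writhe +2, over 10 crossings
det 9, colorings 9 of 3^10 — tricolorable
observation: w = +2 (over 10 crossings) is diagram-only; (-A^3)^(-2) removes it from V


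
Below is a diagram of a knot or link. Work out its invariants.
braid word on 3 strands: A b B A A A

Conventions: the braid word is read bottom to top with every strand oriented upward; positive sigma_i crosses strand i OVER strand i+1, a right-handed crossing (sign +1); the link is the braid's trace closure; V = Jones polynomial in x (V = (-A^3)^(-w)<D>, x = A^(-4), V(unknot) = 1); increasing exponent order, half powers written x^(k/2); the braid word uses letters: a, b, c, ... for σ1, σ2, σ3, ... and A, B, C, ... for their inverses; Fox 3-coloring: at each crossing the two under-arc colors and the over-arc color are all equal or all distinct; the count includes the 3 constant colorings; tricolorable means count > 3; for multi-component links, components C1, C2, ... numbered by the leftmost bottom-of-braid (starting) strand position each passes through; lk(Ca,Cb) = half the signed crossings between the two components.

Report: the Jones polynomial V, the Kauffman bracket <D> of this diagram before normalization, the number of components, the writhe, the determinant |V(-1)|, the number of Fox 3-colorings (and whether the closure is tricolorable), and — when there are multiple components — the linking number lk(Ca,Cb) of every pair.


V(x) = x^-6 + x^-3 + x^-2 + x^-1
bracket: A^-8 + A^-4 + 1 + A^12, w = -4
3 components, writhe -4, over 6 crossings
lk(C1,C2) = -2
linking number lk(C1,C3) = 0
lk(C2,C3): 0
det 0, colorings 9 of 3^6 — tricolorable
observation: det 0 = |V(-1)|; divisible by 3, so tricolorable


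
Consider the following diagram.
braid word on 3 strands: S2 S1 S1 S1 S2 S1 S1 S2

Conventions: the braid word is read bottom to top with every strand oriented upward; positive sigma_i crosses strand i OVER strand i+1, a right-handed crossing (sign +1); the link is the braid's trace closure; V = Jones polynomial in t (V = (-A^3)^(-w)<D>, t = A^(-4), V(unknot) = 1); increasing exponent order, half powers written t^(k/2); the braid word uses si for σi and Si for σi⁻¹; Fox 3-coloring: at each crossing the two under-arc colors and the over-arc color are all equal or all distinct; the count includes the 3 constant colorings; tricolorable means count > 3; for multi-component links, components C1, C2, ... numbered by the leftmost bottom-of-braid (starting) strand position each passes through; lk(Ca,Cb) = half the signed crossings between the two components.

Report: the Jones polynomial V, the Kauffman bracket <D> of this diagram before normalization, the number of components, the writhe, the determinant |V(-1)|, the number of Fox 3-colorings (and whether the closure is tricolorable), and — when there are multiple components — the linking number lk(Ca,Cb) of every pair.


V(t) = -t^-8 + t^-5 + t^-3
bracket: A^-12 + A^-4 - A^8, w = -8
1 component, writhe -8, over 8 crossings
det 3, colorings 9 of 3^8 — tricolorable
observation: w = -8 shifts under R1 moves; the (-A^3)^(8) factor cancels that in V


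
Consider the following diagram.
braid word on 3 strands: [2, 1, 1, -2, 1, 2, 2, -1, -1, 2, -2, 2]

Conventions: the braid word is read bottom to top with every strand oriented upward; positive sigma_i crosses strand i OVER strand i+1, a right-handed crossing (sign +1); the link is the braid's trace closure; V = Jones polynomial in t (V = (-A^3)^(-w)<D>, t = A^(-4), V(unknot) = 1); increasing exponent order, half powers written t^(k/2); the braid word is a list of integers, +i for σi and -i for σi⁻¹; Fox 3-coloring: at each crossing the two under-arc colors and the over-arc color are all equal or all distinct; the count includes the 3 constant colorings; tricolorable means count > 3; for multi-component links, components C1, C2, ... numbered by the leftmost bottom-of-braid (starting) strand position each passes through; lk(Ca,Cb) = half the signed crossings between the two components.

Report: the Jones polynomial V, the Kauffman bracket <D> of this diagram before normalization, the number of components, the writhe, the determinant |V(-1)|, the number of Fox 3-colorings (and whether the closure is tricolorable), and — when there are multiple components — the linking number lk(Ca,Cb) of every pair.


V(t) = -1 + 4t - 5t^2 + 7t^3 - 7t^4 + 6t^5 - 5t^6 + 3t^7 - t^8
bracket: -A^-20 + 3A^-16 - 5A^-12 + 6A^-8 - 7A^-4 + 7 - 5A^4 + 4A^8 - A^12, w = +4
1 component, writhe +4, over 12 crossings
det 39, colorings 9 of 3^12 — tricolorable
observation: the span of V is 8, forcing >= 8 crossings in any diagram


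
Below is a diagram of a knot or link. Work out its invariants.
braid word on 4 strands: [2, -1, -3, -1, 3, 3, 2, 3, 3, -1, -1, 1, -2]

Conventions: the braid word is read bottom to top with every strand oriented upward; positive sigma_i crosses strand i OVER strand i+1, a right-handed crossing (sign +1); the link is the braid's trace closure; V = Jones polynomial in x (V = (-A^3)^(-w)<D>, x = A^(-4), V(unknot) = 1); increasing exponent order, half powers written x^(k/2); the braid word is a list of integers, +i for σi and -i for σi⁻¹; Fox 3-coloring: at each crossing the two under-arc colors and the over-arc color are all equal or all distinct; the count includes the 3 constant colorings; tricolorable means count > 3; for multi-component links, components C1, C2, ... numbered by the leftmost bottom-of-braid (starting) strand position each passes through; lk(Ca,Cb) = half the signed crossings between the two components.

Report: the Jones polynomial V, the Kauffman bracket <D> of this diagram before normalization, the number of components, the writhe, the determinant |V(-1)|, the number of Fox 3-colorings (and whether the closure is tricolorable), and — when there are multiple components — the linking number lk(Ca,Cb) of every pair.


Jones polynomial: V(x) = -x^-3 + x^-2 - x^-1 + 3 - x + x^2 - x^3
<D> = A^-9 - A^-5 + A^-1 - 3A^3 + A^7 - A^11 + A^15; writhe +1
components 1, writhe +1 (13 crossings)
3-colorings: 27 of 3^13, det 9 — tricolorable
note: V is palindromic (span 6, det 9): x -> 1/x fixes it; necessary, not sufficient, for amphichirality


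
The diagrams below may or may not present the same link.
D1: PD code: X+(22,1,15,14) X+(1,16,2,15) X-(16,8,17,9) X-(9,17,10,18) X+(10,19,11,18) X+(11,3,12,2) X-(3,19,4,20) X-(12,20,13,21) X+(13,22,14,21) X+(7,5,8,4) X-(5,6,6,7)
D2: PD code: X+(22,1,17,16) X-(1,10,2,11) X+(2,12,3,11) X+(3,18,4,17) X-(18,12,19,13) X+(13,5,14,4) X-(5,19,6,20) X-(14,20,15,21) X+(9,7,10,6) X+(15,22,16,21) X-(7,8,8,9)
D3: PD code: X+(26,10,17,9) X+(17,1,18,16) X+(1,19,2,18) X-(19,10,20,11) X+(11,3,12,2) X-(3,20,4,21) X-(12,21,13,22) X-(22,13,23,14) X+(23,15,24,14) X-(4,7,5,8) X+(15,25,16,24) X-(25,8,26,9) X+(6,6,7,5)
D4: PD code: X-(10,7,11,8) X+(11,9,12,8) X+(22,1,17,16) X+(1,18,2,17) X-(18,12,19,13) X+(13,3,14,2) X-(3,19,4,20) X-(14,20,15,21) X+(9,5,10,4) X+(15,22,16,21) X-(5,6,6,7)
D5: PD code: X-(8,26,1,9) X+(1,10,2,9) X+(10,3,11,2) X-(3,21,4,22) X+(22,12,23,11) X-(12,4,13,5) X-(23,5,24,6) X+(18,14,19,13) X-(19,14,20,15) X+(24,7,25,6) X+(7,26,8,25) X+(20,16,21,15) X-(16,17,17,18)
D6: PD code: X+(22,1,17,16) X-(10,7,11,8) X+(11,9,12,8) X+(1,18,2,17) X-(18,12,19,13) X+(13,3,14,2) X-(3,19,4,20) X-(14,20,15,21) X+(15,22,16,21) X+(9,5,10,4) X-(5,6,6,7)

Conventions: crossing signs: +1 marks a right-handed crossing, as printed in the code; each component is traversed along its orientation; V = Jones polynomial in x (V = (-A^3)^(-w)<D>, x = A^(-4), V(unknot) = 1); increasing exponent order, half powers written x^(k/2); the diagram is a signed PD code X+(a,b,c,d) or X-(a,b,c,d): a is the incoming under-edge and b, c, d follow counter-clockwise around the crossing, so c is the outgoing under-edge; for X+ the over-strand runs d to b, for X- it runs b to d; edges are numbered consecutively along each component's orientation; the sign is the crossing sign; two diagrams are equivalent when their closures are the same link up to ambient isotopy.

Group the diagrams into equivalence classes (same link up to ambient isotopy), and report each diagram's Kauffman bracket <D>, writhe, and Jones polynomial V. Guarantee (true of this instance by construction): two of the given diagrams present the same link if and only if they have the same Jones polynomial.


equivalence classes: {D1, D2, D3, D4, D5, D6}
D1 (bracket -A^-11 + 2A^-7 - A^-3 + 2A - A^5 + A^9; 11 crossings at w = +1): V = -x^(-3/2) + x^(-1/2) - 2x^(1/2) + x^(3/2) - 2x^(5/2) + x^(7/2)
D2 (bracket -A^-11 + 2A^-7 - A^-3 + 2A - A^5 + A^9; 11 crossings at w = +1): V = -x^(-3/2) + x^(-1/2) - 2x^(1/2) + x^(3/2) - 2x^(5/2) + x^(7/2)
D3 (bracket -A^-11 + 2A^-7 - A^-3 + 2A - A^5 + A^9; 13 crossings at w = +1): V = -x^(-3/2) + x^(-1/2) - 2x^(1/2) + x^(3/2) - 2x^(5/2) + x^(7/2)
V(D4) = -x^(-3/2) + x^(-1/2) - 2x^(1/2) + x^(3/2) - 2x^(5/2) + x^(7/2)  (w +1, c 11, <D> = -A^-11 + 2A^-7 - A^-3 + 2A - A^5 + A^9)
V(D5) = -x^(-3/2) + x^(-1/2) - 2x^(1/2) + x^(3/2) - 2x^(5/2) + x^(7/2)  [13 crossings, <D> = -A^-11 + 2A^-7 - A^-3 + 2A - A^5 + A^9, w = +1]
V(D6) = -x^(-3/2) + x^(-1/2) - 2x^(1/2) + x^(3/2) - 2x^(5/2) + x^(7/2)  (w +1, c 11, <D> = -A^-11 + 2A^-7 - A^-3 + 2A - A^5 + A^9)
observation: all 6 diagrams share one V(x), hence one class


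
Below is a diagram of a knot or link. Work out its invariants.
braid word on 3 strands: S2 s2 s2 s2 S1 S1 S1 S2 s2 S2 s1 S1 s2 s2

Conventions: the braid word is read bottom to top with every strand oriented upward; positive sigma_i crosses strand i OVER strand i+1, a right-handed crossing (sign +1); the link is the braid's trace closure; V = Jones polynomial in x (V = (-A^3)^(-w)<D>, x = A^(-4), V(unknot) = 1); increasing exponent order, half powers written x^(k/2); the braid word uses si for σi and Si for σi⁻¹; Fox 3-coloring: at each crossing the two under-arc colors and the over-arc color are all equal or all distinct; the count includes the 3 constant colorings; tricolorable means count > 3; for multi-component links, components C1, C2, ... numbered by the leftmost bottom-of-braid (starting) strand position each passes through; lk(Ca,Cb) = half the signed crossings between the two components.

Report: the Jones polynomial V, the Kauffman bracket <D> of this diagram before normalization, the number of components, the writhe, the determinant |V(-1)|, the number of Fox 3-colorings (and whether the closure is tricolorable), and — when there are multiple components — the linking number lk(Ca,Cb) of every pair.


V = -x^-3 + x^-2 - x^-1 + 3 - x + x^2 - x^3
<D> = -A^-12 + A^-8 - A^-4 + 3 - A^4 + A^8 - A^12 (w = 0)
1 component over 14 crossings, w = 0
27 Fox colorings among 3^14, |V(-1)| = 9: tricolorable
why: w = 0 shifts under R1 moves; the (-A^3)^(0) factor cancels that in V


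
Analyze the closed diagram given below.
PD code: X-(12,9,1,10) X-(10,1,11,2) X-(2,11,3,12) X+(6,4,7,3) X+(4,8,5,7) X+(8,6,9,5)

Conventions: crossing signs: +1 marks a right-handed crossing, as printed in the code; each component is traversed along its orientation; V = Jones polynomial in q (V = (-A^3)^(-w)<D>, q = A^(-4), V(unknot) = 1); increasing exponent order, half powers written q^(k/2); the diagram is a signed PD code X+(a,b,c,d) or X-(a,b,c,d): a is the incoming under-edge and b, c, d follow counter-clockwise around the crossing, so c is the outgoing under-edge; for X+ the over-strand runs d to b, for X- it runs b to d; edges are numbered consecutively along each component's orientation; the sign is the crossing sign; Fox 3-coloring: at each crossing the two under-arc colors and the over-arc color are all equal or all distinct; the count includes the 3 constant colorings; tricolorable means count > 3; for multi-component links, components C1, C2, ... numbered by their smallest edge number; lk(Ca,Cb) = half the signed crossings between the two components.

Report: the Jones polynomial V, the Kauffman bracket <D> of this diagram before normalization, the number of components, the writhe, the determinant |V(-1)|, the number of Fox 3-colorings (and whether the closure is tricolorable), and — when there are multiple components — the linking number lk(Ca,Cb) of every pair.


Jones polynomial: V(q) = -q^-3 + q^-2 - q^-1 + 3 - q + q^2 - q^3
<D> = -A^-12 + A^-8 - A^-4 + 3 - A^4 + A^8 - A^12; writhe 0
components 1, writhe 0 (6 crossings)
3-colorings: 27 of 3^6, det 9 — tricolorable
note: det 9 = |V(-1)|; divisible by 3, so tricolorable


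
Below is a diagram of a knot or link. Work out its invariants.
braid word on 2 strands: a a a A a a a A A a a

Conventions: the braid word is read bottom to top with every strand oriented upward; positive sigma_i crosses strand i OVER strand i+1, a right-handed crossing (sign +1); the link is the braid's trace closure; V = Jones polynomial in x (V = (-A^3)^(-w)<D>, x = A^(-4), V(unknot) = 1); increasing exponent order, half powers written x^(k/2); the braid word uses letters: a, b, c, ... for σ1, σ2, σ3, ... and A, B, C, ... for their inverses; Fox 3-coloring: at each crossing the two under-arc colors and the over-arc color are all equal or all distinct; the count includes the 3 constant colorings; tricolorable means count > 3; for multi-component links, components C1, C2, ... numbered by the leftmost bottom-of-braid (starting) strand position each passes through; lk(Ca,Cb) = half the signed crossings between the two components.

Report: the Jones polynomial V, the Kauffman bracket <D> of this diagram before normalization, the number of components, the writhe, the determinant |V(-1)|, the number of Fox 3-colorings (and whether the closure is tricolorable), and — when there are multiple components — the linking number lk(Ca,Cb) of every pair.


V = x^2 + x^4 - x^5 + x^6 - x^7
<D> = A^-13 - A^-9 + A^-5 - A^-1 - A^7 (w = +5)
1 component over 11 crossings, w = +5
3 Fox colorings among 3^11, |V(-1)| = 5: not tricolorable
why: w = +5 (over 11 crossings) is diagram-only; (-A^3)^(-5) removes it from V


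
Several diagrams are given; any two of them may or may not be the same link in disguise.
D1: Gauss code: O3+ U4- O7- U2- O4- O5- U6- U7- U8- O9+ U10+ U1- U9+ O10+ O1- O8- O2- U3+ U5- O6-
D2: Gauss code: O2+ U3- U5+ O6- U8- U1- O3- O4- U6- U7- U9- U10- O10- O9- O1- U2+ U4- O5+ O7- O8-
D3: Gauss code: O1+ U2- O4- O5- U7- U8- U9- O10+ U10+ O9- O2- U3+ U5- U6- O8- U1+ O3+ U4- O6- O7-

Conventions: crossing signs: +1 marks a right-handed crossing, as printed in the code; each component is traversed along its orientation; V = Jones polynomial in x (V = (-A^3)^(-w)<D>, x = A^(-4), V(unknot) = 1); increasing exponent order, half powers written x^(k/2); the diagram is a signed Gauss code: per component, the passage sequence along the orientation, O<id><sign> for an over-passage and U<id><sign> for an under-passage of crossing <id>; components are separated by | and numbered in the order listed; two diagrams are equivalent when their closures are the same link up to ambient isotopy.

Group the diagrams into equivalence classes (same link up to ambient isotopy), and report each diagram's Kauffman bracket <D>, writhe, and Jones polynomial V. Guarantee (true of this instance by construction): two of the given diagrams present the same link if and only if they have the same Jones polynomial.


equivalence classes: {D1, D2, D3}
D1 (bracket A^-8 - A^-4 + 2 - A^4 + A^8 - A^12; 10 crossings at w = -4): V = -x^-6 + x^-5 - x^-4 + 2x^-3 - x^-2 + x^-1
V(D2) = -x^-6 + x^-5 - x^-4 + 2x^-3 - x^-2 + x^-1  [10 crossings, <D> = A^-14 - A^-10 + 2A^-6 - A^-2 + A^2 - A^6, w = -6]
V(D3) = -x^-6 + x^-5 - x^-4 + 2x^-3 - x^-2 + x^-1  (w -4, c 10, <D> = A^-8 - A^-4 + 2 - A^4 + A^8 - A^12)
observation: all 3 diagrams share one V(x), hence one class


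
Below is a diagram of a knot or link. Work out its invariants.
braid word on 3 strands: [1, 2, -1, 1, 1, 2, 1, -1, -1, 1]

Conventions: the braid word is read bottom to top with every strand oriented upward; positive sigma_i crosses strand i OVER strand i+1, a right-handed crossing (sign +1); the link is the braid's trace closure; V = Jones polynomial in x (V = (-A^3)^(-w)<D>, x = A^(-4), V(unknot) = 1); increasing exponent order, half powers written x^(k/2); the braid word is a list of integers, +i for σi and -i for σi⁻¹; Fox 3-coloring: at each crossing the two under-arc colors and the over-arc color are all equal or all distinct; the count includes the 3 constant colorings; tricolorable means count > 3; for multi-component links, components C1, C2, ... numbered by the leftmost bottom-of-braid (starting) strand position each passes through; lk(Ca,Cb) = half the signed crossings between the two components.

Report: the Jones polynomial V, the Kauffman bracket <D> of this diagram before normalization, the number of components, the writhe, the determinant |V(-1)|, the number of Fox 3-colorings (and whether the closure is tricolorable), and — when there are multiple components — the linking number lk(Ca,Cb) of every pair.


V(x) = x + x^3 - x^4
bracket: -A^-4 + 1 + A^8, w = +4
1 component, writhe +4, over 10 crossings
det 3, colorings 9 of 3^10 — tricolorable
observation: w = +4 (over 10 crossings) is diagram-only; (-A^3)^(-4) removes it from V


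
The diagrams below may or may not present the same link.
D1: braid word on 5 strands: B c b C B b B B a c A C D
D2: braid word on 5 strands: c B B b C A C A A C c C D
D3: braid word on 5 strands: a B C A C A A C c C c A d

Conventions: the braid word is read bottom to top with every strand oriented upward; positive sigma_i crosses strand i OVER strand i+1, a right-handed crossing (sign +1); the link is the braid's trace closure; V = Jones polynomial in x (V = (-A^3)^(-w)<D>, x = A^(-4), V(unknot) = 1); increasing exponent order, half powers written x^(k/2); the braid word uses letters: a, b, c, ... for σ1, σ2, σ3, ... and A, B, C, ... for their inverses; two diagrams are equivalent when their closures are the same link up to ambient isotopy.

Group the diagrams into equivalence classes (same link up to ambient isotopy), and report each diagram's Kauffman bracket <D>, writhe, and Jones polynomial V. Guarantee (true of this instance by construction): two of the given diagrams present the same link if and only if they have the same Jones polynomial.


grouping into links: {D1} | {D2, D3}
V(D1) = x^(-9/2) - x^(-5/2) - x^(-3/2) - x^(-1/2)  (w -3, c 13, <D> = A^-7 + A^-3 + A - A^9)
D2 (bracket A^-15 + 2A^-7 - A^-3 + A - A^5; 13 crossings at w = -7): V = x^(-13/2) - x^(-11/2) + x^(-9/2) - 2x^(-7/2) - x^(-3/2)
V(D3) = x^(-13/2) - x^(-11/2) + x^(-9/2) - 2x^(-7/2) - x^(-3/2)  [13 crossings, <D> = A^-9 + 2A^-1 - A^3 + A^7 - A^11, w = -5]
why: V(x) takes 2 values over 3 diagrams, fixing the grouping


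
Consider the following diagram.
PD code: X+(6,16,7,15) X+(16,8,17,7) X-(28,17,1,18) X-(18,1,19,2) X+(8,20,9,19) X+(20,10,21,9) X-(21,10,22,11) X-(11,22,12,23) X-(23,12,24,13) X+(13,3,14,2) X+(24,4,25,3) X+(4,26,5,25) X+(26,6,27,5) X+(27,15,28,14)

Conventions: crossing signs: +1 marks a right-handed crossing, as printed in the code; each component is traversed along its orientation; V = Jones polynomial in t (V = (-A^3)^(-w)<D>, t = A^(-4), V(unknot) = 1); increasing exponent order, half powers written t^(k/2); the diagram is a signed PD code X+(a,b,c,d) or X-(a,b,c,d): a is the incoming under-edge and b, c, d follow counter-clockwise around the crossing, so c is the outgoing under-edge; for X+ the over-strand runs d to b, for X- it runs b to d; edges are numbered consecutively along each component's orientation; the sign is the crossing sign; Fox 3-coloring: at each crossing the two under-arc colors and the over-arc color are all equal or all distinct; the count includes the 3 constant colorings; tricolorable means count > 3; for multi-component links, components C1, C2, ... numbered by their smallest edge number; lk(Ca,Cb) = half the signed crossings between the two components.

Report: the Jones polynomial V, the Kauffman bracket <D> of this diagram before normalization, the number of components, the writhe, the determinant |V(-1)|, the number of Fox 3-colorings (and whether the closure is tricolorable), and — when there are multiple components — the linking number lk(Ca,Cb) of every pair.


Jones polynomial: V(t) = t - t^2 + 2t^3 - t^4 + t^5 - t^6
<D> = -A^-12 + A^-8 - A^-4 + 2 - A^4 + A^8; writhe +4
components 1, writhe +4 (14 crossings)
3-colorings: 3 of 3^14, det 7 — not tricolorable
note: the span of V is 5, forcing >= 5 crossings in any diagram


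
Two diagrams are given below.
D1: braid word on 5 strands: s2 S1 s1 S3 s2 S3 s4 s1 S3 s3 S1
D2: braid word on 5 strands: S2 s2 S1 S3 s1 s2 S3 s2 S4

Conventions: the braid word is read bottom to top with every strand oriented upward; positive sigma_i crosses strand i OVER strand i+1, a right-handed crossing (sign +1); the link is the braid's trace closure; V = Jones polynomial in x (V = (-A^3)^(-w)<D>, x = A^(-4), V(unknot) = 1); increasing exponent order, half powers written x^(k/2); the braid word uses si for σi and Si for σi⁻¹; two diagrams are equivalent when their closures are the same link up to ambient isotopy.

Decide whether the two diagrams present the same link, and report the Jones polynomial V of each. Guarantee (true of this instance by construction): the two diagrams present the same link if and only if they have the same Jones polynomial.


equivalent: yes
D1 (bracket A^-7 + A^13; 11 crossings at w = +1): V = -x^(-5/2) - x^(5/2)
V(D2) = -x^(-5/2) - x^(5/2)  (w -1, c 9, <D> = A^-13 + A^7)
key observation: all 2 diagrams share one V(x), hence one class


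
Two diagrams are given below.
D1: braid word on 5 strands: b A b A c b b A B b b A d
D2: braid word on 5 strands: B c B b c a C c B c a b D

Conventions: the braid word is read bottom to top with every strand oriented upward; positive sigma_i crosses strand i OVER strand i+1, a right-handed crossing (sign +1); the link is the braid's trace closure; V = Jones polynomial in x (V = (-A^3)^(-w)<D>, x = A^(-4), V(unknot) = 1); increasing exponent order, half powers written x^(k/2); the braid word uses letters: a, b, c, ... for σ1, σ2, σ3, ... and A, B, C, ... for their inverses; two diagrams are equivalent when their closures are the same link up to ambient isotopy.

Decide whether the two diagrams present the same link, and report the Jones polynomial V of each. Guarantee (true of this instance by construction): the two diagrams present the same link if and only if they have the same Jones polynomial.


equivalent: no
D1 (bracket -A^-13 + 4A^-9 - 7A^-5 + 10A^-1 - 11A^3 + 12A^7 - 9A^11 + 7A^15 - 4A^19 + A^23; 13 crossings at w = +3): V = -x^(-7/2) + 4x^(-5/2) - 7x^(-3/2) + 9x^(-1/2) - 12x^(1/2) + 11x^(3/2) - 10x^(5/2) + 7x^(7/2) - 4x^(9/2) + x^(11/2)
V(D2) = -x^(3/2) - 2x^(7/2) + x^(9/2) - x^(11/2) + x^(13/2)  (w +3, c 13, <D> = -A^-17 + A^-13 - A^-9 + 2A^-5 + A^3)
key observation: 2 classes among 2 diagrams; unequal V(x) rules out equality


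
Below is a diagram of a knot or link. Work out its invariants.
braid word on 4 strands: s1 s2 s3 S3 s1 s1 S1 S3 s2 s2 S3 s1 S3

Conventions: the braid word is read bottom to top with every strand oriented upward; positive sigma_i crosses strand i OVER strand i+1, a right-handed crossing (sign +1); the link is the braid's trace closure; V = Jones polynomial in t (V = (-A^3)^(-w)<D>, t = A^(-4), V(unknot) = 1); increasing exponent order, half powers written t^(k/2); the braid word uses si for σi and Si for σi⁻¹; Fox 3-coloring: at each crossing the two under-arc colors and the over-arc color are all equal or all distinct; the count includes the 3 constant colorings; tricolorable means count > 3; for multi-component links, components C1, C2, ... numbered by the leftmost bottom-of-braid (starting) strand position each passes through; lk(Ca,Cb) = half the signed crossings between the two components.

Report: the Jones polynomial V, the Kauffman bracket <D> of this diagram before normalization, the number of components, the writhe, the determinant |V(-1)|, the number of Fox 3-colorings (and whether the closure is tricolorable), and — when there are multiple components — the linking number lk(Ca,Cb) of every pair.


V = -t^-2 + 2t^-1 - 3 + 5t - 4t^2 + 5t^3 - 4t^4 + 2t^5 - t^6
<D> = A^-15 - 2A^-11 + 4A^-7 - 5A^-3 + 4A - 5A^5 + 3A^9 - 2A^13 + A^17 (w = +3)
1 component over 13 crossings, w = +3
9 Fox colorings among 3^13, |V(-1)| = 27: tricolorable
why: the span of V is 8, forcing >= 8 crossings in any diagram


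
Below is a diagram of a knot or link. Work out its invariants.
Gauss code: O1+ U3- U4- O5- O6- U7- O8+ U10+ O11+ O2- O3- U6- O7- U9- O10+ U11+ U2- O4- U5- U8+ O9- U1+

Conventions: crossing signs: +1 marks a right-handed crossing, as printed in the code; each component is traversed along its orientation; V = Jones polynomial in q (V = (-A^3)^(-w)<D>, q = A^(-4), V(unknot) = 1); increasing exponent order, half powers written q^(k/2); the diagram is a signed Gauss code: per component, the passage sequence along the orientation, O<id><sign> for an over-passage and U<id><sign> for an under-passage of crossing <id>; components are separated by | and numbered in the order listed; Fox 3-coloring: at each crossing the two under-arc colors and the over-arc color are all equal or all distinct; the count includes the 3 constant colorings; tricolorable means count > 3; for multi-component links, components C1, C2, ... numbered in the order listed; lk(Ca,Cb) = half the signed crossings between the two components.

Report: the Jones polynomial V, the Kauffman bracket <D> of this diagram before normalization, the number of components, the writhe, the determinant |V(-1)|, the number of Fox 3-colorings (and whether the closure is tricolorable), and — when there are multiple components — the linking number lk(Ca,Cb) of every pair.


V(q) = q^-7 - 2q^-6 + 2q^-5 - 3q^-4 + 3q^-3 - 2q^-2 + 2q^-1
bracket: -2A^-5 + 2A^-1 - 3A^3 + 3A^7 - 2A^11 + 2A^15 - A^19, w = -3
1 component, writhe -3, over 11 crossings
det 15, colorings 9 of 3^11 — tricolorable
observation: w = -3 shifts under R1 moves; the (-A^3)^(3) factor cancels that in V


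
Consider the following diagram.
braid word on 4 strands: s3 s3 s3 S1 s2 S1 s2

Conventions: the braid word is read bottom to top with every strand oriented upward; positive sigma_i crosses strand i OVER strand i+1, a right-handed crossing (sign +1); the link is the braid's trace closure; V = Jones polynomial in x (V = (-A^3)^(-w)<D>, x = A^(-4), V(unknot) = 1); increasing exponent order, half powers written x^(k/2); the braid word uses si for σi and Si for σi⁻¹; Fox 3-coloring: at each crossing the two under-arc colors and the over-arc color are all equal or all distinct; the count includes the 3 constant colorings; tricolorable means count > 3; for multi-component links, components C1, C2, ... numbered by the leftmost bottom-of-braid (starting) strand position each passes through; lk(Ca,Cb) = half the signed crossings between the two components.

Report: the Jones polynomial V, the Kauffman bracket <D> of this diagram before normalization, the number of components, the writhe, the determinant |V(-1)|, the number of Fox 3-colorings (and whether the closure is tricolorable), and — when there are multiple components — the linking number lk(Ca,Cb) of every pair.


V = x^-1 - 1 + 2x - 3x^2 + 3x^3 - 2x^4 + 2x^5 - x^6
<D> = A^-15 - 2A^-11 + 2A^-7 - 3A^-3 + 3A - 2A^5 + A^9 - A^13 (w = +3)
1 component over 7 crossings, w = +3
9 Fox colorings among 3^7, |V(-1)| = 15: tricolorable
why: w = +3 shifts under R1 moves; the (-A^3)^(-3) factor cancels that in V


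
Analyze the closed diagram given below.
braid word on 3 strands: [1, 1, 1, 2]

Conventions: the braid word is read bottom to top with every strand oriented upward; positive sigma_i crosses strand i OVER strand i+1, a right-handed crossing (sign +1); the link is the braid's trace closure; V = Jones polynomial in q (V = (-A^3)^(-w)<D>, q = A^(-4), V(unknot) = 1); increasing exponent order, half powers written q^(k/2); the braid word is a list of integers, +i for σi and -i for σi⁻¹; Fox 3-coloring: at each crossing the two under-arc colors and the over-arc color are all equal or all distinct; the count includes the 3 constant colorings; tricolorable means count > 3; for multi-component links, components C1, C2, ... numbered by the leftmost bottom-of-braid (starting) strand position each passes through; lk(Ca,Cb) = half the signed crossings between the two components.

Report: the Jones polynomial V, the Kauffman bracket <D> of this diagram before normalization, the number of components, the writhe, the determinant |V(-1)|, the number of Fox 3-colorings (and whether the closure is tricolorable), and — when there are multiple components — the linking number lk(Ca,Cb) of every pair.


V = q + q^3 - q^4
<D> = -A^-4 + 1 + A^8 (w = +4)
1 component over 4 crossings, w = +4
9 Fox colorings among 3^4, |V(-1)| = 3: tricolorable
why: w = +4 (over 4 crossings) is diagram-only; (-A^3)^(-4) removes it from V


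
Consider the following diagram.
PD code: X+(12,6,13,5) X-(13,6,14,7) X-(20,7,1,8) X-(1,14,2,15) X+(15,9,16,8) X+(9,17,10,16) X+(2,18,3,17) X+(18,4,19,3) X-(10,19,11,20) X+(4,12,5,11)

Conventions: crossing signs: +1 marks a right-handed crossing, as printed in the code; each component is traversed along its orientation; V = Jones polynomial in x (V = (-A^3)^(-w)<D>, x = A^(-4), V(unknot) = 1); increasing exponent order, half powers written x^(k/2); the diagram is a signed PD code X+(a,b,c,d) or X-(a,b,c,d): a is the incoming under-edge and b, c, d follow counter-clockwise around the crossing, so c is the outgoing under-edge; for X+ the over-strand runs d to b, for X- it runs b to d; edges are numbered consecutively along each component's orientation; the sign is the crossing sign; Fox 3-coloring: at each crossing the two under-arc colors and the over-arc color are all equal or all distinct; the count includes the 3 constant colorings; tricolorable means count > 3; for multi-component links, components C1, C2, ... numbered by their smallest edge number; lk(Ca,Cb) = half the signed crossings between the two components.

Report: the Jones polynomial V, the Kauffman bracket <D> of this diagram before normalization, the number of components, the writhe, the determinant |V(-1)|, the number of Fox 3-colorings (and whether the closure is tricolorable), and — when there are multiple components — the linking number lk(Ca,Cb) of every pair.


V(x) = x^-1 - 1 + 2x - 2x^2 + 2x^3 - 2x^4 + x^5
bracket: A^-14 - 2A^-10 + 2A^-6 - 2A^-2 + 2A^2 - A^6 + A^10, w = +2
1 component, writhe +2, over 10 crossings
det 11, colorings 3 of 3^10 — not tricolorable
observation: the span of V is 6, forcing >= 6 crossings in any diagram


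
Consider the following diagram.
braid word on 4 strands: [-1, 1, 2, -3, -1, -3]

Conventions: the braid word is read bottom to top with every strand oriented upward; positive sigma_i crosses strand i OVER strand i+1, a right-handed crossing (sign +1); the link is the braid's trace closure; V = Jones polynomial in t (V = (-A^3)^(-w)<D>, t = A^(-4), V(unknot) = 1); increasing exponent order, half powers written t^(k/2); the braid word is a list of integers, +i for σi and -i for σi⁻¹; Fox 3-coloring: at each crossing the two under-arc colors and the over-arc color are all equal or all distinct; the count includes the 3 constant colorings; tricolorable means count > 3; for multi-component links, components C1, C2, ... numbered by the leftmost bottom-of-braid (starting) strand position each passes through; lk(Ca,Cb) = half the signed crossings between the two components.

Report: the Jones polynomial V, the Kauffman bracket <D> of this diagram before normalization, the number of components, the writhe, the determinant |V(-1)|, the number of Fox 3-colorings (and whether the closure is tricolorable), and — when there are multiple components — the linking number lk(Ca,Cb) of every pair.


V(t) = -t^(-5/2) - t^(-1/2)
bracket: -A^-4 - A^4, w = -2
2 components, writhe -2, over 6 crossings
lk(C1,C2) = -1
det 2, colorings 3 of 3^6 — not tricolorable
observation: w = -2 shifts under R1 moves; the (-A^3)^(2) factor cancels that in V


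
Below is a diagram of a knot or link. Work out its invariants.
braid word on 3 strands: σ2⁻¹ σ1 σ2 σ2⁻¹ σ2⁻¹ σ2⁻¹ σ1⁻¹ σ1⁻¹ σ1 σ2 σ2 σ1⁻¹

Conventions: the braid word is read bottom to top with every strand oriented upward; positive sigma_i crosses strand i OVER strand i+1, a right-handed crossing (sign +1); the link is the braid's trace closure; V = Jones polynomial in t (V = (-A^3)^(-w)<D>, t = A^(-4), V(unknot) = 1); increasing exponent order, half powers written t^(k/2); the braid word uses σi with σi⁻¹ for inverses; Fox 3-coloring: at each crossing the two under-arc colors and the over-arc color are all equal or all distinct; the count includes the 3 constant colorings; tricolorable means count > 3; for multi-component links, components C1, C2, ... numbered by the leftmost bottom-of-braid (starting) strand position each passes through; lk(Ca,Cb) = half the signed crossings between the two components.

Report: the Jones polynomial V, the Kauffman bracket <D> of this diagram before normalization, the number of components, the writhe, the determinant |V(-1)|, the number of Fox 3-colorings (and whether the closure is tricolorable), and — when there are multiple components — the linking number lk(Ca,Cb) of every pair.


Jones polynomial: V(t) = -t^-5 + t^-4 - t^-3 + 2t^-2 - t^-1 + 2 - t
<D> = -A^-10 + 2A^-6 - A^-2 + 2A^2 - A^6 + A^10 - A^14; writhe -2
components 1, writhe -2 (12 crossings)
3-colorings: 9 of 3^12, det 9 — tricolorable
note: w = -2 (over 12 crossings) is diagram-only; (-A^3)^(2) removes it from V


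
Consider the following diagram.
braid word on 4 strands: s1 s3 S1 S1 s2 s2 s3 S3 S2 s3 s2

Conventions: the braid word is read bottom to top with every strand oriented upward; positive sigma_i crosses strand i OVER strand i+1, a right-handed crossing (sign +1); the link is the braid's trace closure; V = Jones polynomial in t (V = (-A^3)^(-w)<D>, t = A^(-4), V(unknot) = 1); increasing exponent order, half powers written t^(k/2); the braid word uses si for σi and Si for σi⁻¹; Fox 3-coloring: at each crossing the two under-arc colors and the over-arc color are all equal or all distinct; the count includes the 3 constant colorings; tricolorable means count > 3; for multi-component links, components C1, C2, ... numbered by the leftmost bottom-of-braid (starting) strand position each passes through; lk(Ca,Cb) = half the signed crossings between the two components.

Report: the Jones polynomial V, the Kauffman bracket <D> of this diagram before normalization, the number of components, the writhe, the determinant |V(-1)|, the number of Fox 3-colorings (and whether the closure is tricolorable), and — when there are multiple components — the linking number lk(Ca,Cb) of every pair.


V(t) = t + t^3 - t^4
bracket: A^-7 - A^-3 - A^5, w = +3
1 component, writhe +3, over 11 crossings
det 3, colorings 9 of 3^11 — tricolorable
observation: |V(-1)| = 3: so tricolorable, since 3 divides 3


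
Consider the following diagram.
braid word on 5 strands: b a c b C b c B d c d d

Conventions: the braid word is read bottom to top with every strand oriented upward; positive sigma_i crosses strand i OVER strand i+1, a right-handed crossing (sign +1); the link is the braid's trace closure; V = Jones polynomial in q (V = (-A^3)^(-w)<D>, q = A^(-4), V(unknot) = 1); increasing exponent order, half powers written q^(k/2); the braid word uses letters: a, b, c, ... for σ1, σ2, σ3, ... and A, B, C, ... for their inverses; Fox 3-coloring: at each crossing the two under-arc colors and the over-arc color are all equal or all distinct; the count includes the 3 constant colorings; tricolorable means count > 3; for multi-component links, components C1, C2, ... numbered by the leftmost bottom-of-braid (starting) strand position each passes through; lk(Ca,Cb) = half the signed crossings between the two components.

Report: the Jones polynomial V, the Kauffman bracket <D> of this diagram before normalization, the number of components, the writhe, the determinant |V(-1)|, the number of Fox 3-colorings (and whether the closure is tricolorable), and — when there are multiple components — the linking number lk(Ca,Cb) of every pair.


V(q) = q^2 - q^3 + 2q^4 - 2q^5 + 3q^6 - 2q^7 + q^8 - q^9
bracket: -A^-12 + A^-8 - 2A^-4 + 3 - 2A^4 + 2A^8 - A^12 + A^16, w = +8
1 component, writhe +8, over 12 crossings
det 13, colorings 3 of 3^12 — not tricolorable
observation: |V(-1)| = 13: so not tricolorable, since 3 does not divide 13


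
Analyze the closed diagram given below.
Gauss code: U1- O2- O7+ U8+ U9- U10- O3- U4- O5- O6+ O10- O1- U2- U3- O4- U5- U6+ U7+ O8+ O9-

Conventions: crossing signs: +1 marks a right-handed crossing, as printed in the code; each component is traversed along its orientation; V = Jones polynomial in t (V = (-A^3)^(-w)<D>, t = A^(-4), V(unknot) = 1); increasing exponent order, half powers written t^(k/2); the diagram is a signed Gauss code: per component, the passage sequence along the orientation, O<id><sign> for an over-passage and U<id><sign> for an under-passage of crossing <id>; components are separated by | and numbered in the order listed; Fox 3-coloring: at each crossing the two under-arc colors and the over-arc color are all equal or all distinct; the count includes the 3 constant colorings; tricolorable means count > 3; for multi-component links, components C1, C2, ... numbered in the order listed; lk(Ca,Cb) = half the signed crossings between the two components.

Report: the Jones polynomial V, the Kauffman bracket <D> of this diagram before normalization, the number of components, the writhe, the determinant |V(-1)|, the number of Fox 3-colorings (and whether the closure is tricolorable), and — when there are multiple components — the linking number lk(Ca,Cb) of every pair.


V(t) = -t^-6 + t^-5 - t^-4 + 2t^-3 - t^-2 + t^-1
bracket: A^-8 - A^-4 + 2 - A^4 + A^8 - A^12, w = -4
1 component, writhe -4, over 10 crossings
det 7, colorings 3 of 3^10 — not tricolorable
observation: det 7 = |V(-1)|; not divisible by 3, so not tricolorable


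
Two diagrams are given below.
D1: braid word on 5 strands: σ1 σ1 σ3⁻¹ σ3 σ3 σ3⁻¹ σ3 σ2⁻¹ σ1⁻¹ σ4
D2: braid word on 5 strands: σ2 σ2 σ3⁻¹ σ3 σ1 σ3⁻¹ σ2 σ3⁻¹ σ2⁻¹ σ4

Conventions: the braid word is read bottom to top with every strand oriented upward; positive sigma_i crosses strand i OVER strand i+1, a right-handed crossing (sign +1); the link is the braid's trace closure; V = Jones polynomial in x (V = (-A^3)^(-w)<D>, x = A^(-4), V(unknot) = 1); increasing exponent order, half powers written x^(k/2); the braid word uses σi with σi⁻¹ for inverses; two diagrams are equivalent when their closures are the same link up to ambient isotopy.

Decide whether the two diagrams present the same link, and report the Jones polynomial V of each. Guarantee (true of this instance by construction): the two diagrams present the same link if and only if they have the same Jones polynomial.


same link: no
V(D1) = 1  [10 crossings, <D> = A^6, w = +2]
V(D2) = x^-2 - x^-1 + 1 - x + x^2  (w +2, c 10, <D> = A^-2 - A^2 + A^6 - A^10 + A^14)
note: 2 values of V(x) split the 2 diagrams
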